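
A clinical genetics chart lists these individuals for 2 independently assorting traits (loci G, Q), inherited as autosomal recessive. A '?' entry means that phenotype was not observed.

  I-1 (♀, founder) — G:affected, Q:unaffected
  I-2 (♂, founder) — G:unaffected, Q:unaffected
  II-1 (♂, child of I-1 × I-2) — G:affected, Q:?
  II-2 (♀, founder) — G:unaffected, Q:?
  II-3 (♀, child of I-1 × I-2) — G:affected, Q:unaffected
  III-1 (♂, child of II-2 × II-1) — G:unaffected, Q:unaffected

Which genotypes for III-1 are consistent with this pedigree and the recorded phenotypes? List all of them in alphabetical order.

III-1 ∈ {Gg QQ, Gg Qq}

G/I-1 aff ·: gg
G/I-2 un ·: Gg
G/II-1 aff I-1×I-2: gg
G/II-2 un ·: GG|Gg
G/II-3 aff I-1×I-2: gg
G/III-1 un II-2×II-1: Gg
⇒ G over [I-1,I-2,II-1,II-2,II-3,III-1]: 2 consistent
Q/I-1 un ·: QQ|Qq
Q/I-2 un ·: QQ|Qq
Q/II-1 ? I-1×I-2: QQ|Qq|qq
Q/II-2 ? ·: QQ|Qq|qq
Q/II-3 un I-1×I-2: QQ|Qq
Q/III-1 un II-2×II-1: QQ|Qq
⇒ Q over [I-1,I-2,II-1,II-2,II-3,III-1]: 62 consistent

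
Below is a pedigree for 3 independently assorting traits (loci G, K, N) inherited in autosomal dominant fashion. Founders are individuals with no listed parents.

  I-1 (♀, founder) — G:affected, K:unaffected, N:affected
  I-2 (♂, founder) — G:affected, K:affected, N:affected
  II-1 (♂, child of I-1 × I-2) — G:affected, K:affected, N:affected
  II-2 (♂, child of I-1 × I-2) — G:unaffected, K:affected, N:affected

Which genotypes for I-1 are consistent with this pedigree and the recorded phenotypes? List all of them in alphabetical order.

I-1 ∈ {Gg kk NN, Gg kk Nn}

G/I-1 aff ·: Gg
G/I-2 aff ·: Gg
G/II-1 aff I-1×I-2: Gg|GG
G/II-2 un I-1×I-2: gg
⇒ G over [I-1,I-2,II-1,II-2]: 2 consistent
K/I-1 un ·: kk
K/I-2 aff ·: Kk|KK
K/II-1 aff I-1×I-2: Kk
K/II-2 aff I-1×I-2: Kk
⇒ K over [I-1,I-2,II-1,II-2]: 2 consistent
N/I-1 aff ·: Nn|NN
N/I-2 aff ·: Nn|NN
N/II-1 aff I-1×I-2: Nn|NN
N/II-2 aff I-1×I-2: Nn|NN
⇒ N over [I-1,I-2,II-1,II-2]: 13 consistent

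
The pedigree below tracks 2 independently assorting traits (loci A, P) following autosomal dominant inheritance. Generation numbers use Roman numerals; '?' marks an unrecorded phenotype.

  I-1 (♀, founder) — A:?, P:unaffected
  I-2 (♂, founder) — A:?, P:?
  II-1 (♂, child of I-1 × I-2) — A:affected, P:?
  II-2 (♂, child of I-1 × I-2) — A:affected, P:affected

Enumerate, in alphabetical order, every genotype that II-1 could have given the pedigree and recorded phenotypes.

A/I-1 ? ·: aa|Aa|AA
A/I-2 ? ·: aa|Aa|AA
A/II-1 aff I-1×I-2: Aa|AA
A/II-2 aff I-1×I-2: Aa|AA
⇒ A over [I-1,I-2,II-1,II-2]: 17 consistent
P/I-1 un ·: pp
P/I-2 ? ·: Pp|PP
P/II-1 ? I-1×I-2: pp|Pp
P/II-2 aff I-1×I-2: Pp
⇒ P over [I-1,I-2,II-1,II-2]: 3 consistent

II-1 ∈ {AA Pp, AA pp, Aa Pp, Aa pp}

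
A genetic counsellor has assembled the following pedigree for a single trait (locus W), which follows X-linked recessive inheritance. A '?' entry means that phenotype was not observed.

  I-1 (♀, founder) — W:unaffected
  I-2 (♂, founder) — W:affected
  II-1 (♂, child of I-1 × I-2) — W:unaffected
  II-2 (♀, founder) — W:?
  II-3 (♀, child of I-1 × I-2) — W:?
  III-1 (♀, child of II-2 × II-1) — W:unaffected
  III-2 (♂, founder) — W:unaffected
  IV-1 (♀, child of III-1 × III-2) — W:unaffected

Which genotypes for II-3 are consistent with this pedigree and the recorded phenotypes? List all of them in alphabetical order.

W/I-1 un ·: X^WX^W|X^WX^w
W/I-2 aff ·: X^wY
W/II-1 un I-1×I-2: X^WY
W/II-2 ? ·: X^WX^W|X^WX^w|X^wX^w
W/II-3 ? I-1×I-2: X^WX^w|X^wX^w
W/III-1 un II-2×II-1: X^WX^W|X^WX^w
W/III-2 un ·: X^WY
W/IV-1 un III-1×III-2: X^WX^W|X^WX^w
⇒ W over [I-1,I-2,II-1,II-2,II-3,III-1,III-2,IV-1]: 18 consistent

II-3 ∈ {X^WX^w, X^wX^w}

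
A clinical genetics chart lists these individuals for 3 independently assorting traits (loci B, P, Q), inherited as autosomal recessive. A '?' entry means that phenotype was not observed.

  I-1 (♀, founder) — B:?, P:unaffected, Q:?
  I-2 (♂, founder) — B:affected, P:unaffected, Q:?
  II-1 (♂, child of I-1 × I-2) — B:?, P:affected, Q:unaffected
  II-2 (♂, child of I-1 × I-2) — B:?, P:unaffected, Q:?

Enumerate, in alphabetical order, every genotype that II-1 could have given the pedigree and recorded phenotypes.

B/I-1 ? ·: BB|Bb|bb
B/I-2 aff ·: bb
B/II-1 ? I-1×I-2: Bb|bb
B/II-2 ? I-1×I-2: Bb|bb
⇒ B over [I-1,I-2,II-1,II-2]: 6 consistent
P/I-1 un ·: Pp
P/I-2 un ·: Pp
P/II-1 aff I-1×I-2: pp
P/II-2 un I-1×I-2: PP|Pp
⇒ P over [I-1,I-2,II-1,II-2]: 2 consistent
Q/I-1 ? ·: QQ|Qq|qq
Q/I-2 ? ·: QQ|Qq|qq
Q/II-1 un I-1×I-2: QQ|Qq
Q/II-2 ? I-1×I-2: QQ|Qq|qq
⇒ Q over [I-1,I-2,II-1,II-2]: 21 consistent

II-1 ∈ {Bb pp QQ, Bb pp Qq, bb pp QQ, bb pp Qq}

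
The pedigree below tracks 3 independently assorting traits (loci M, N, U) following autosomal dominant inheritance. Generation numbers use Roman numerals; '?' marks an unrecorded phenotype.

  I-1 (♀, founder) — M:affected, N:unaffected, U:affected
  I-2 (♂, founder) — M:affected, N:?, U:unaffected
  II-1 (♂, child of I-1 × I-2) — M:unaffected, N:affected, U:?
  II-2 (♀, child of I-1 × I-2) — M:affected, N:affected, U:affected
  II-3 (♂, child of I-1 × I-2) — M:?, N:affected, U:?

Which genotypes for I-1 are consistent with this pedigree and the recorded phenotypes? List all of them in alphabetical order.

M/I-1 aff ·: Mm
M/I-2 aff ·: Mm
M/II-1 un I-1×I-2: mm
M/II-2 aff I-1×I-2: Mm|MM
M/II-3 ? I-1×I-2: mm|Mm|MM
⇒ M over [I-1,I-2,II-1,II-2,II-3]: 6 consistent
N/I-1 un ·: nn
N/I-2 ? ·: Nn|NN
N/II-1 aff I-1×I-2: Nn
N/II-2 aff I-1×I-2: Nn
N/II-3 aff I-1×I-2: Nn
⇒ N over [I-1,I-2,II-1,II-2,II-3]: 2 consistent
U/I-1 aff ·: Uu|UU
U/I-2 un ·: uu
U/II-1 ? I-1×I-2: uu|Uu
U/II-2 aff I-1×I-2: Uu
U/II-3 ? I-1×I-2: uu|Uu
⇒ U over [I-1,I-2,II-1,II-2,II-3]: 5 consistent

I-1 ∈ {Mm nn UU, Mm nn Uu}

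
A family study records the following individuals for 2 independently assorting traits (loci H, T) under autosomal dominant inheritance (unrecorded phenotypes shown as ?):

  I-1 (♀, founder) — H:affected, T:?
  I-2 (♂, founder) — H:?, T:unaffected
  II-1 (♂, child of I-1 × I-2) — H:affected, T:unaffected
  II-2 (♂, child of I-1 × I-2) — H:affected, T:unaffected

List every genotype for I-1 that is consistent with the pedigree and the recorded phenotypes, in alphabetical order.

H/I-1 aff ·: Hh|HH
H/I-2 ? ·: hh|Hh|HH
H/II-1 aff I-1×I-2: Hh|HH
H/II-2 aff I-1×I-2: Hh|HH
⇒ H over [I-1,I-2,II-1,II-2]: 15 consistent
T/I-1 ? ·: tt|Tt
T/I-2 un ·: tt
T/II-1 un I-1×I-2: tt
T/II-2 un I-1×I-2: tt
⇒ T over [I-1,I-2,II-1,II-2]: 2 consistent

I-1 ∈ {HH Tt, HH tt, Hh Tt, Hh tt}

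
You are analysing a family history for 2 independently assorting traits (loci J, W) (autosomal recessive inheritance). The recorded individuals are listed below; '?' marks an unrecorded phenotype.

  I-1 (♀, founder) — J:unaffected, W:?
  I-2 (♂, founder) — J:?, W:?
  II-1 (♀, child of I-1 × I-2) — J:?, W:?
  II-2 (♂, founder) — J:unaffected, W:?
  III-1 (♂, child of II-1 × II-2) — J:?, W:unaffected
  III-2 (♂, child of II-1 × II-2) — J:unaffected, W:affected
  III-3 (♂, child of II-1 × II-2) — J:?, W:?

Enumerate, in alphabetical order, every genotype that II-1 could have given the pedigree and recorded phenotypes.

II-1 ∈ {JJ Ww, JJ ww, Jj Ww, Jj ww, jj Ww, jj ww}

J/I-1 un ·: JJ|Jj
J/I-2 ? ·: JJ|Jj|jj
J/II-1 ? I-1×I-2: JJ|Jj|jj
J/II-2 un ·: JJ|Jj
J/III-1 ? II-1×II-2: JJ|Jj|jj
J/III-2 un II-1×II-2: JJ|Jj
J/III-3 ? II-1×II-2: JJ|Jj|jj
⇒ J over [I-1,I-2,II-1,II-2,III-1,III-2,III-3]: 176 consistent
W/I-1 ? ·: WW|Ww|ww
W/I-2 ? ·: WW|Ww|ww
W/II-1 ? I-1×I-2: Ww|ww
W/II-2 ? ·: Ww|ww
W/III-1 un II-1×II-2: WW|Ww
W/III-2 aff II-1×II-2: ww
W/III-3 ? II-1×II-2: WW|Ww|ww
⇒ W over [I-1,I-2,II-1,II-2,III-1,III-2,III-3]: 64 consistent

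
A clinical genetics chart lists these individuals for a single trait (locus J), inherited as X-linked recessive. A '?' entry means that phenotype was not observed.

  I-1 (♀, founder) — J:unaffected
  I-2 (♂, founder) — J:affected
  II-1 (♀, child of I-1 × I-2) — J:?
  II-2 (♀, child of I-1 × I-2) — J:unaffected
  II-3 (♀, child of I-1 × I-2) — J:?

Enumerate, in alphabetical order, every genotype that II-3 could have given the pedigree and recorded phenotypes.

II-3 ∈ {X^JX^j, X^jX^j}

J/I-1 un ·: X^JX^J|X^JX^j
J/I-2 aff ·: X^jY
J/II-1 ? I-1×I-2: X^JX^j|X^jX^j
J/II-2 un I-1×I-2: X^JX^j
J/II-3 ? I-1×I-2: X^JX^j|X^jX^j
⇒ J over [I-1,I-2,II-1,II-2,II-3]: 5 consistent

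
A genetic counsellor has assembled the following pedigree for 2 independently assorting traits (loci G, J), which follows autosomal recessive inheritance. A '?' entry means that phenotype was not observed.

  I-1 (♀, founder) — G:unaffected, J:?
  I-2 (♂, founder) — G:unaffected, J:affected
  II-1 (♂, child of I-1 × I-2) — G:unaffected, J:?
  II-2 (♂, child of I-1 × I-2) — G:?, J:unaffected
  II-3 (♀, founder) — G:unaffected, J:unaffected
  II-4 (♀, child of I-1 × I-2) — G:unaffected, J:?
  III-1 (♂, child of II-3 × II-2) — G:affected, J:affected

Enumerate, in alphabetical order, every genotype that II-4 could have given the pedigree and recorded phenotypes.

G/I-1 un ·: GG|Gg
G/I-2 un ·: GG|Gg
G/II-1 un I-1×I-2: GG|Gg
G/II-2 ? I-1×I-2: Gg|gg
G/II-3 un ·: Gg
G/II-4 un I-1×I-2: GG|Gg
G/III-1 aff II-3×II-2: gg
⇒ G over [I-1,I-2,II-1,II-2,II-3,II-4,III-1]: 16 consistent
J/I-1 ? ·: JJ|Jj
J/I-2 aff ·: jj
J/II-1 ? I-1×I-2: Jj|jj
J/II-2 un I-1×I-2: Jj
J/II-3 un ·: Jj
J/II-4 ? I-1×I-2: Jj|jj
J/III-1 aff II-3×II-2: jj
⇒ J over [I-1,I-2,II-1,II-2,II-3,II-4,III-1]: 5 consistent

II-4 ∈ {GG Jj, GG jj, Gg Jj, Gg jj}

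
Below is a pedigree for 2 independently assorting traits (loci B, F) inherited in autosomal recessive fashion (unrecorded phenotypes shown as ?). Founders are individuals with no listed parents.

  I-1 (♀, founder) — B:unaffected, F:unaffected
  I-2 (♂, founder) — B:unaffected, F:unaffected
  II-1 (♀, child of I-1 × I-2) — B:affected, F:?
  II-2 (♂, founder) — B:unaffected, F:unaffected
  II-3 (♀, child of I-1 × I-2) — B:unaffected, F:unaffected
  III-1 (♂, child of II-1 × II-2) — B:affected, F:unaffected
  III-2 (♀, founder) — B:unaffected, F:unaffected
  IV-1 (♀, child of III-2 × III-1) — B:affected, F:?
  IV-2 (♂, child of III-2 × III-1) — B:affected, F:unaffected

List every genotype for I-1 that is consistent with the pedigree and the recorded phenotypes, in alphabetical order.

B/I-1 un ·: Bb
B/I-2 un ·: Bb
B/II-1 aff I-1×I-2: bb
B/II-2 un ·: Bb
B/II-3 un I-1×I-2: BB|Bb
B/III-1 aff II-1×II-2: bb
B/III-2 un ·: Bb
B/IV-1 aff III-2×III-1: bb
B/IV-2 aff III-2×III-1: bb
⇒ B over [I-1,I-2,II-1,II-2,II-3,III-1,III-2,IV-1,IV-2]: 2 consistent
F/I-1 un ·: FF|Ff
F/I-2 un ·: FF|Ff
F/II-1 ? I-1×I-2: FF|Ff|ff
F/II-2 un ·: FF|Ff
F/II-3 un I-1×I-2: FF|Ff
F/III-1 un II-1×II-2: FF|Ff
F/III-2 un ·: FF|Ff
F/IV-1 ? III-2×III-1: FF|Ff|ff
F/IV-2 un III-2×III-1: FF|Ff
⇒ F over [I-1,I-2,II-1,II-2,II-3,III-1,III-2,IV-1,IV-2]: 360 consistent

I-1 ∈ {Bb FF, Bb Ff}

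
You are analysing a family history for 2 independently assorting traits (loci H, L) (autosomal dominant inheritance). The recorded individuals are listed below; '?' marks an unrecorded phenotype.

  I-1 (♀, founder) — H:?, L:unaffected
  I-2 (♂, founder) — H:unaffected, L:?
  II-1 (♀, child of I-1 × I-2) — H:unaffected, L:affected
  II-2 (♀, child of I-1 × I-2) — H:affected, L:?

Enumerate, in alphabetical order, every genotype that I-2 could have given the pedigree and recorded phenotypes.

I-2 ∈ {hh LL, hh Ll}

H/I-1 ? ·: Hh
H/I-2 un ·: hh
H/II-1 un I-1×I-2: hh
H/II-2 aff I-1×I-2: Hh
⇒ H over [I-1,I-2,II-1,II-2]: 1 consistent
L/I-1 un ·: ll
L/I-2 ? ·: Ll|LL
L/II-1 aff I-1×I-2: Ll
L/II-2 ? I-1×I-2: ll|Ll
⇒ L over [I-1,I-2,II-1,II-2]: 3 consistent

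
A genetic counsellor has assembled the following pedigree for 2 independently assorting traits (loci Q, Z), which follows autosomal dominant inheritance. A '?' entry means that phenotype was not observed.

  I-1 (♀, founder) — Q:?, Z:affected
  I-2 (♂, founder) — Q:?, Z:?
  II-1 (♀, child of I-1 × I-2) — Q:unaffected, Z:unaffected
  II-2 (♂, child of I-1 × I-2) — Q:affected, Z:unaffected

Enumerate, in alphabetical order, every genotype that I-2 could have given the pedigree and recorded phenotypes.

Q/I-1 ? ·: qq|Qq
Q/I-2 ? ·: qq|Qq
Q/II-1 un I-1×I-2: qq
Q/II-2 aff I-1×I-2: Qq|QQ
⇒ Q over [I-1,I-2,II-1,II-2]: 4 consistent
Z/I-1 aff ·: Zz
Z/I-2 ? ·: zz|Zz
Z/II-1 un I-1×I-2: zz
Z/II-2 un I-1×I-2: zz
⇒ Z over [I-1,I-2,II-1,II-2]: 2 consistent

I-2 ∈ {Qq Zz, Qq zz, qq Zz, qq zz}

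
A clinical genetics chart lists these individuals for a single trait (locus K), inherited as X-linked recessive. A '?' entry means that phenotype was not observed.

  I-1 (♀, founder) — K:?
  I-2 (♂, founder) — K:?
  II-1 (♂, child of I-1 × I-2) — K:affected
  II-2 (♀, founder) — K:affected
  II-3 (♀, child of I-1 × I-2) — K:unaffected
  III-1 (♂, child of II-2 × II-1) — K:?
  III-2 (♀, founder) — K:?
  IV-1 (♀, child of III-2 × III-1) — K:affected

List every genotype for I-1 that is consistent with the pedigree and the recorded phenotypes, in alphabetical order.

K/I-1 ? ·: X^KX^k|X^kX^k
K/I-2 ? ·: X^KY|X^kY
K/II-1 aff I-1×I-2: X^kY
K/II-2 aff ·: X^kX^k
K/II-3 un I-1×I-2: X^KX^K|X^KX^k
K/III-1 ? II-2×II-1: X^kY
K/III-2 ? ·: X^KX^k|X^kX^k
K/IV-1 aff III-2×III-1: X^kX^k
⇒ K over [I-1,I-2,II-1,II-2,II-3,III-1,III-2,IV-1]: 8 consistent

I-1 ∈ {X^KX^k, X^kX^k}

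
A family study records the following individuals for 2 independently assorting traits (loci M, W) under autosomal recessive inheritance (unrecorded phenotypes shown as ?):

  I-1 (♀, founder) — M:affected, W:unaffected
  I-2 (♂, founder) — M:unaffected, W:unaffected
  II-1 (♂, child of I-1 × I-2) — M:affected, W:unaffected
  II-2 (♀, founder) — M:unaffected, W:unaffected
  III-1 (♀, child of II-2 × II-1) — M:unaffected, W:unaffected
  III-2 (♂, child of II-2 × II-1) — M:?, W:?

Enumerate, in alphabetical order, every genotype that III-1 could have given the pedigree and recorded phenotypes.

M/I-1 aff ·: mm
M/I-2 un ·: Mm
M/II-1 aff I-1×I-2: mm
M/II-2 un ·: MM|Mm
M/III-1 un II-2×II-1: Mm
M/III-2 ? II-2×II-1: Mm|mm
⇒ M over [I-1,I-2,II-1,II-2,III-1,III-2]: 3 consistent
W/I-1 un ·: WW|Ww
W/I-2 un ·: WW|Ww
W/II-1 un I-1×I-2: WW|Ww
W/II-2 un ·: WW|Ww
W/III-1 un II-2×II-1: WW|Ww
W/III-2 ? II-2×II-1: WW|Ww|ww
⇒ W over [I-1,I-2,II-1,II-2,III-1,III-2]: 50 consistent

III-1 ∈ {Mm WW, Mm Ww}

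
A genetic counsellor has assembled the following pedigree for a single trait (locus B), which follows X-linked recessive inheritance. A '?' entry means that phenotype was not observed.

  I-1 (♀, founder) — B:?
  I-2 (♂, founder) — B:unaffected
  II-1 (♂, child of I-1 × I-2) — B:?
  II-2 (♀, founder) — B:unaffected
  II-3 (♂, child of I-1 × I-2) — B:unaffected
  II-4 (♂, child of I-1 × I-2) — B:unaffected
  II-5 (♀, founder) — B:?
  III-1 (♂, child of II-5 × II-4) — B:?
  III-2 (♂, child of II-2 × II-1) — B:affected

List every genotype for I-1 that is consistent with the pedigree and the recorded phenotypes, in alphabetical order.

I-1 ∈ {X^BX^B, X^BX^b}

B/I-1 ? ·: X^BX^B|X^BX^b
B/I-2 un ·: X^BY
B/II-1 ? I-1×I-2: X^BY|X^bY
B/II-2 un ·: X^BX^b
B/II-3 un I-1×I-2: X^BY
B/II-4 un I-1×I-2: X^BY
B/II-5 ? ·: X^BX^B|X^BX^b|X^bX^b
B/III-1 ? II-5×II-4: X^BY|X^bY
B/III-2 aff II-2×II-1: X^bY
⇒ B over [I-1,I-2,II-1,II-2,II-3,II-4,II-5,III-1,III-2]: 12 consistent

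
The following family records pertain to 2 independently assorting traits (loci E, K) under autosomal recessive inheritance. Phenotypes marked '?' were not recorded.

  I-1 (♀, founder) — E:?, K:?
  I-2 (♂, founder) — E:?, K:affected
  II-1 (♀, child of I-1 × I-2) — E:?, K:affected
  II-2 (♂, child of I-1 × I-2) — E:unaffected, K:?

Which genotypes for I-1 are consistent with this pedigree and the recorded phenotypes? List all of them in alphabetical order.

I-1 ∈ {EE Kk, EE kk, Ee Kk, Ee kk, ee Kk, ee kk}

E/I-1 ? ·: EE|Ee|ee
E/I-2 ? ·: EE|Ee|ee
E/II-1 ? I-1×I-2: EE|Ee|ee
E/II-2 un I-1×I-2: EE|Ee
⇒ E over [I-1,I-2,II-1,II-2]: 21 consistent
K/I-1 ? ·: Kk|kk
K/I-2 aff ·: kk
K/II-1 aff I-1×I-2: kk
K/II-2 ? I-1×I-2: Kk|kk
⇒ K over [I-1,I-2,II-1,II-2]: 3 consistent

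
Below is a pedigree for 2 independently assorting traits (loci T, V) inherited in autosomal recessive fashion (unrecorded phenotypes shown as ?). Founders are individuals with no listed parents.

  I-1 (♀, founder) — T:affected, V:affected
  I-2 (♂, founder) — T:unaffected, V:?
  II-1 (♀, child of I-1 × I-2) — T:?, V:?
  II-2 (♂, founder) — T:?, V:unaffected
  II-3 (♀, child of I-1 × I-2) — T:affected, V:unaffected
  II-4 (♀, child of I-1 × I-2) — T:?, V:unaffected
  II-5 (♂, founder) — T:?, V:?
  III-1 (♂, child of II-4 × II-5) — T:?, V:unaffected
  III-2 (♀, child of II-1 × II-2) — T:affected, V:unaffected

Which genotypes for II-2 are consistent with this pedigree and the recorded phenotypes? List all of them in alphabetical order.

T/I-1 aff ·: tt
T/I-2 un ·: Tt
T/II-1 ? I-1×I-2: Tt|tt
T/II-2 ? ·: Tt|tt
T/II-3 aff I-1×I-2: tt
T/II-4 ? I-1×I-2: Tt|tt
T/II-5 ? ·: TT|Tt|tt
T/III-1 ? II-4×II-5: TT|Tt|tt
T/III-2 aff II-1×II-2: tt
⇒ T over [I-1,I-2,II-1,II-2,II-3,II-4,II-5,III-1,III-2]: 44 consistent
V/I-1 aff ·: vv
V/I-2 ? ·: VV|Vv
V/II-1 ? I-1×I-2: Vv|vv
V/II-2 un ·: VV|Vv
V/II-3 un I-1×I-2: Vv
V/II-4 un I-1×I-2: Vv
V/II-5 ? ·: VV|Vv|vv
V/III-1 un II-4×II-5: VV|Vv
V/III-2 un II-1×II-2: VV|Vv
⇒ V over [I-1,I-2,II-1,II-2,II-3,II-4,II-5,III-1,III-2]: 50 consistent

II-2 ∈ {Tt VV, Tt Vv, tt VV, tt Vv}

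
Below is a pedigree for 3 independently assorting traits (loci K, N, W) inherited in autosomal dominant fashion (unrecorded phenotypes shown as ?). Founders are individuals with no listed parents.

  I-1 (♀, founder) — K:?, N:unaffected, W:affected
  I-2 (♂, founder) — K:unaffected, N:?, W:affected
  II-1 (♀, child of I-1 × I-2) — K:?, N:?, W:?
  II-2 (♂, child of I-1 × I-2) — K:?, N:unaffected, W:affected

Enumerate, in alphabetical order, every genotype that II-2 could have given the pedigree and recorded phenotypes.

II-2 ∈ {Kk nn WW, Kk nn Ww, kk nn WW, kk nn Ww}

K/I-1 ? ·: kk|Kk|KK
K/I-2 un ·: kk
K/II-1 ? I-1×I-2: kk|Kk
K/II-2 ? I-1×I-2: kk|Kk
⇒ K over [I-1,I-2,II-1,II-2]: 6 consistent
N/I-1 un ·: nn
N/I-2 ? ·: nn|Nn
N/II-1 ? I-1×I-2: nn|Nn
N/II-2 un I-1×I-2: nn
⇒ N over [I-1,I-2,II-1,II-2]: 3 consistent
W/I-1 aff ·: Ww|WW
W/I-2 aff ·: Ww|WW
W/II-1 ? I-1×I-2: ww|Ww|WW
W/II-2 aff I-1×I-2: Ww|WW
⇒ W over [I-1,I-2,II-1,II-2]: 15 consistent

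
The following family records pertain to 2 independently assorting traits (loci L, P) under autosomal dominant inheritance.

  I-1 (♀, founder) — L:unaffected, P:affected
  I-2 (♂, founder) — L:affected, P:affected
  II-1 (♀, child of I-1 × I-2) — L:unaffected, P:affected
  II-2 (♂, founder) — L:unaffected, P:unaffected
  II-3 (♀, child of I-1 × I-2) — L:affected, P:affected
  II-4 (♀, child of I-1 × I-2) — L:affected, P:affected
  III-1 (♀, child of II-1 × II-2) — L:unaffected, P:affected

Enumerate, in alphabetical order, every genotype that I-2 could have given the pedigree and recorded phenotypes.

I-2 ∈ {Ll PP, Ll Pp}

L/I-1 un ·: ll
L/I-2 aff ·: Ll
L/II-1 un I-1×I-2: ll
L/II-2 un ·: ll
L/II-3 aff I-1×I-2: Ll
L/II-4 aff I-1×I-2: Ll
L/III-1 un II-1×II-2: ll
⇒ L over [I-1,I-2,II-1,II-2,II-3,II-4,III-1]: 1 consistent
P/I-1 aff ·: Pp|PP
P/I-2 aff ·: Pp|PP
P/II-1 aff I-1×I-2: Pp|PP
P/II-2 un ·: pp
P/II-3 aff I-1×I-2: Pp|PP
P/II-4 aff I-1×I-2: Pp|PP
P/III-1 aff II-1×II-2: Pp
⇒ P over [I-1,I-2,II-1,II-2,II-3,II-4,III-1]: 25 consistent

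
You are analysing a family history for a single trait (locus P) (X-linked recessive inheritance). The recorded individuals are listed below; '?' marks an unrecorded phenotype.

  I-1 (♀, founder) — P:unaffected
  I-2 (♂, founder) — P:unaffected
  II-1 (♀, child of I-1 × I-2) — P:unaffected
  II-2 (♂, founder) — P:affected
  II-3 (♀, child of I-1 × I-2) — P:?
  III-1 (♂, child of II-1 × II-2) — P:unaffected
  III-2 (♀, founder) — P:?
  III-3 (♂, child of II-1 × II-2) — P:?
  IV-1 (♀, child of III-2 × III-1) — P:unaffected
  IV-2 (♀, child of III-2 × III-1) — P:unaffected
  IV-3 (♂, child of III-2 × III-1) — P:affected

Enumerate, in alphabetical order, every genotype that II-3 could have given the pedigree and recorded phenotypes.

II-3 ∈ {X^PX^P, X^PX^p}

P/I-1 un ·: X^PX^P|X^PX^p
P/I-2 un ·: X^PY
P/II-1 un I-1×I-2: X^PX^P|X^PX^p
P/II-2 aff ·: X^pY
P/II-3 ? I-1×I-2: X^PX^P|X^PX^p
P/III-1 un II-1×II-2: X^PY
P/III-2 ? ·: X^PX^p|X^pX^p
P/III-3 ? II-1×II-2: X^PY|X^pY
P/IV-1 un III-2×III-1: X^PX^P|X^PX^p
P/IV-2 un III-2×III-1: X^PX^P|X^PX^p
P/IV-3 aff III-2×III-1: X^pY
⇒ P over [I-1,I-2,II-1,II-2,II-3,III-1,III-2,III-3,IV-1,IV-2,IV-3]: 35 consistent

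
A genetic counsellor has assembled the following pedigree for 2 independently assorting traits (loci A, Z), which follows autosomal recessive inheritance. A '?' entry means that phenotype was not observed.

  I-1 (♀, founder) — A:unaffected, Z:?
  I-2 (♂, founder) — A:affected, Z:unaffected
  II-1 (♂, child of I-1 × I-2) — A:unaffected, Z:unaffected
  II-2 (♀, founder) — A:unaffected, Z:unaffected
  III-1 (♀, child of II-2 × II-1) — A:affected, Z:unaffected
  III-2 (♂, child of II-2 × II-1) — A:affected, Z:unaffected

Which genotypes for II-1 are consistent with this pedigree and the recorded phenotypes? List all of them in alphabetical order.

II-1 ∈ {Aa ZZ, Aa Zz}

A/I-1 un ·: AA|Aa
A/I-2 aff ·: aa
A/II-1 un I-1×I-2: Aa
A/II-2 un ·: Aa
A/III-1 aff II-2×II-1: aa
A/III-2 aff II-2×II-1: aa
⇒ A over [I-1,I-2,II-1,II-2,III-1,III-2]: 2 consistent
Z/I-1 ? ·: ZZ|Zz|zz
Z/I-2 un ·: ZZ|Zz
Z/II-1 un I-1×I-2: ZZ|Zz
Z/II-2 un ·: ZZ|Zz
Z/III-1 un II-2×II-1: ZZ|Zz
Z/III-2 un II-2×II-1: ZZ|Zz
⇒ Z over [I-1,I-2,II-1,II-2,III-1,III-2]: 60 consistent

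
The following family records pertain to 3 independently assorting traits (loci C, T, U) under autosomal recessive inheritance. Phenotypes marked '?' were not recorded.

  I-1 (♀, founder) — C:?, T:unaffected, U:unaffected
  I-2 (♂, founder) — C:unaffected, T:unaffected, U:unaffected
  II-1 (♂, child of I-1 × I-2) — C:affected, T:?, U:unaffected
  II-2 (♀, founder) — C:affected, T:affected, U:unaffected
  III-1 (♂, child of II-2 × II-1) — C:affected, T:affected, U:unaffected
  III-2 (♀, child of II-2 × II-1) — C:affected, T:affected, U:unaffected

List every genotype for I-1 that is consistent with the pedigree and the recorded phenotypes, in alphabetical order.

I-1 ∈ {Cc TT UU, Cc TT Uu, Cc Tt UU, Cc Tt Uu, cc TT UU, cc TT Uu, cc Tt UU, cc Tt Uu}

C/I-1 ? ·: Cc|cc
C/I-2 un ·: Cc
C/II-1 aff I-1×I-2: cc
C/II-2 aff ·: cc
C/III-1 aff II-2×II-1: cc
C/III-2 aff II-2×II-1: cc
⇒ C over [I-1,I-2,II-1,II-2,III-1,III-2]: 2 consistent
T/I-1 un ·: TT|Tt
T/I-2 un ·: TT|Tt
T/II-1 ? I-1×I-2: Tt|tt
T/II-2 aff ·: tt
T/III-1 aff II-2×II-1: tt
T/III-2 aff II-2×II-1: tt
⇒ T over [I-1,I-2,II-1,II-2,III-1,III-2]: 4 consistent
U/I-1 un ·: UU|Uu
U/I-2 un ·: UU|Uu
U/II-1 un I-1×I-2: UU|Uu
U/II-2 un ·: UU|Uu
U/III-1 un II-2×II-1: UU|Uu
U/III-2 un II-2×II-1: UU|Uu
⇒ U over [I-1,I-2,II-1,II-2,III-1,III-2]: 44 consistent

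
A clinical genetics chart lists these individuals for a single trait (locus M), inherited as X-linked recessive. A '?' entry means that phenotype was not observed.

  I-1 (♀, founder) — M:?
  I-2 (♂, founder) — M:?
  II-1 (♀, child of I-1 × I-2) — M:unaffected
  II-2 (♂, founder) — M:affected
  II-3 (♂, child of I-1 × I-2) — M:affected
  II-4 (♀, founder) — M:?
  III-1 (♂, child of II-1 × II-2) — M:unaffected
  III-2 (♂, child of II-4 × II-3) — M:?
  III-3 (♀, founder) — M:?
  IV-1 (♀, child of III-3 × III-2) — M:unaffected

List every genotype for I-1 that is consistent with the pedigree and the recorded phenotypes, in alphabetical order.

I-1 ∈ {X^MX^m, X^mX^m}

M/I-1 ? ·: X^MX^m|X^mX^m
M/I-2 ? ·: X^MY|X^mY
M/II-1 un I-1×I-2: X^MX^M|X^MX^m
M/II-2 aff ·: X^mY
M/II-3 aff I-1×I-2: X^mY
M/II-4 ? ·: X^MX^M|X^MX^m|X^mX^m
M/III-1 un II-1×II-2: X^MY
M/III-2 ? II-4×II-3: X^MY|X^mY
M/III-3 ? ·: X^MX^M|X^MX^m|X^mX^m
M/IV-1 un III-3×III-2: X^MX^M|X^MX^m
⇒ M over [I-1,I-2,II-1,II-2,II-3,II-4,III-1,III-2,III-3,IV-1]: 48 consistent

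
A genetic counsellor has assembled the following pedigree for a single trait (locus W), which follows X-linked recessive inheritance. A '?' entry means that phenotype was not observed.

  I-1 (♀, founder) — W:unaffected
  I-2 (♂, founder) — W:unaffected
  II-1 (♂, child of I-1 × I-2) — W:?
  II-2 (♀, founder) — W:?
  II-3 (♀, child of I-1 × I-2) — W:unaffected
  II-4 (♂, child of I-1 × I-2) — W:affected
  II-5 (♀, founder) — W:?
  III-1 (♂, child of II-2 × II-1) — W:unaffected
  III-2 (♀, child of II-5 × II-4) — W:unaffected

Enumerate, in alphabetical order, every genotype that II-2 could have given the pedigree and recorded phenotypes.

II-2 ∈ {X^WX^W, X^WX^w}

W/I-1 un ·: X^WX^w
W/I-2 un ·: X^WY
W/II-1 ? I-1×I-2: X^WY|X^wY
W/II-2 ? ·: X^WX^W|X^WX^w
W/II-3 un I-1×I-2: X^WX^W|X^WX^w
W/II-4 aff I-1×I-2: X^wY
W/II-5 ? ·: X^WX^W|X^WX^w
W/III-1 un II-2×II-1: X^WY
W/III-2 un II-5×II-4: X^WX^w
⇒ W over [I-1,I-2,II-1,II-2,II-3,II-4,II-5,III-1,III-2]: 16 consistent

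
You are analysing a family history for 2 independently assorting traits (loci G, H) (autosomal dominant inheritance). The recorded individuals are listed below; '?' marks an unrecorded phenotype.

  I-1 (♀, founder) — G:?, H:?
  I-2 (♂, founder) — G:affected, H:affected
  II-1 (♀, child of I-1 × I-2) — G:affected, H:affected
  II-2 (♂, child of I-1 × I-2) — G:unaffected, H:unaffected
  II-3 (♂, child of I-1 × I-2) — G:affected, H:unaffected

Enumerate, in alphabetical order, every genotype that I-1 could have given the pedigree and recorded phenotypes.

I-1 ∈ {Gg Hh, Gg hh, gg Hh, gg hh}

G/I-1 ? ·: gg|Gg
G/I-2 aff ·: Gg
G/II-1 aff I-1×I-2: Gg|GG
G/II-2 un I-1×I-2: gg
G/II-3 aff I-1×I-2: Gg|GG
⇒ G over [I-1,I-2,II-1,II-2,II-3]: 5 consistent
H/I-1 ? ·: hh|Hh
H/I-2 aff ·: Hh
H/II-1 aff I-1×I-2: Hh|HH
H/II-2 un I-1×I-2: hh
H/II-3 un I-1×I-2: hh
⇒ H over [I-1,I-2,II-1,II-2,II-3]: 3 consistent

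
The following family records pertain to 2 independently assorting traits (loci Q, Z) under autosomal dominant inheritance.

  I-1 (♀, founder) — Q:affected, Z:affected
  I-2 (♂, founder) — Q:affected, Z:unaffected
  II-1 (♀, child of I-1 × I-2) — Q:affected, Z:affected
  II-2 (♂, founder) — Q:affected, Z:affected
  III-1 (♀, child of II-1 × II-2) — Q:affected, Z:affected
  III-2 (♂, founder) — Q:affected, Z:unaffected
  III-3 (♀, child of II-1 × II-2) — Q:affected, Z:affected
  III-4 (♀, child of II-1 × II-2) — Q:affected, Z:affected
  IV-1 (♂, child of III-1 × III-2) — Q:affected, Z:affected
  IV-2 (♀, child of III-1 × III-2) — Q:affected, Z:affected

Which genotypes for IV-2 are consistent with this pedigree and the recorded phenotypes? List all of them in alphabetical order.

IV-2 ∈ {QQ Zz, Qq Zz}

Q/I-1 aff ·: Qq|QQ
Q/I-2 aff ·: Qq|QQ
Q/II-1 aff I-1×I-2: Qq|QQ
Q/II-2 aff ·: Qq|QQ
Q/III-1 aff II-1×II-2: Qq|QQ
Q/III-2 aff ·: Qq|QQ
Q/III-3 aff II-1×II-2: Qq|QQ
Q/III-4 aff II-1×II-2: Qq|QQ
Q/IV-1 aff III-1×III-2: Qq|QQ
Q/IV-2 aff III-1×III-2: Qq|QQ
⇒ Q over [I-1,I-2,II-1,II-2,III-1,III-2,III-3,III-4,IV-1,IV-2]: 540 consistent
Z/I-1 aff ·: Zz|ZZ
Z/I-2 un ·: zz
Z/II-1 aff I-1×I-2: Zz
Z/II-2 aff ·: Zz|ZZ
Z/III-1 aff II-1×II-2: Zz|ZZ
Z/III-2 un ·: zz
Z/III-3 aff II-1×II-2: Zz|ZZ
Z/III-4 aff II-1×II-2: Zz|ZZ
Z/IV-1 aff III-1×III-2: Zz
Z/IV-2 aff III-1×III-2: Zz
⇒ Z over [I-1,I-2,II-1,II-2,III-1,III-2,III-3,III-4,IV-1,IV-2]: 32 consistent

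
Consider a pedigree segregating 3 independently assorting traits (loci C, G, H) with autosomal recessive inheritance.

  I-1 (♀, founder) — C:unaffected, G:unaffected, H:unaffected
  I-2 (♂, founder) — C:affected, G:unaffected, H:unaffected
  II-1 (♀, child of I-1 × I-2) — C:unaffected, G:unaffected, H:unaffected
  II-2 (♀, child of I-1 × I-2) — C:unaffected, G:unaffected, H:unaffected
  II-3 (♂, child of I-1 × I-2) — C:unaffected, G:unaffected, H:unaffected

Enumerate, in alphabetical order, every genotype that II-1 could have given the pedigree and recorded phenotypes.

II-1 ∈ {Cc GG HH, Cc GG Hh, Cc Gg HH, Cc Gg Hh}

C/I-1 un ·: CC|Cc
C/I-2 aff ·: cc
C/II-1 un I-1×I-2: Cc
C/II-2 un I-1×I-2: Cc
C/II-3 un I-1×I-2: Cc
⇒ C over [I-1,I-2,II-1,II-2,II-3]: 2 consistent
G/I-1 un ·: GG|Gg
G/I-2 un ·: GG|Gg
G/II-1 un I-1×I-2: GG|Gg
G/II-2 un I-1×I-2: GG|Gg
G/II-3 un I-1×I-2: GG|Gg
⇒ G over [I-1,I-2,II-1,II-2,II-3]: 25 consistent
H/I-1 un ·: HH|Hh
H/I-2 un ·: HH|Hh
H/II-1 un I-1×I-2: HH|Hh
H/II-2 un I-1×I-2: HH|Hh
H/II-3 un I-1×I-2: HH|Hh
⇒ H over [I-1,I-2,II-1,II-2,II-3]: 25 consistent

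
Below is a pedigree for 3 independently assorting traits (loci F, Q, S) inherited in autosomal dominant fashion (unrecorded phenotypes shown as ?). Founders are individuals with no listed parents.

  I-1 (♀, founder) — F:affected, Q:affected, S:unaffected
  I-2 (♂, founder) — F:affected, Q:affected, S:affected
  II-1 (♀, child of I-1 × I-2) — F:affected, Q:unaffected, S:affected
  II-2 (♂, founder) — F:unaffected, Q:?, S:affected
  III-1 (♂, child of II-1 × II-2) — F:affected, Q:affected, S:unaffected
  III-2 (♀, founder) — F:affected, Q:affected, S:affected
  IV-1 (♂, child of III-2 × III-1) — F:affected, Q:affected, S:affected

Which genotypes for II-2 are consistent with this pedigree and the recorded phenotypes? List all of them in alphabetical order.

II-2 ∈ {ff QQ Ss, ff Qq Ss}

F/I-1 aff ·: Ff|FF
F/I-2 aff ·: Ff|FF
F/II-1 aff I-1×I-2: Ff|FF
F/II-2 un ·: ff
F/III-1 aff II-1×II-2: Ff
F/III-2 aff ·: Ff|FF
F/IV-1 aff III-2×III-1: Ff|FF
⇒ F over [I-1,I-2,II-1,II-2,III-1,III-2,IV-1]: 28 consistent
Q/I-1 aff ·: Qq
Q/I-2 aff ·: Qq
Q/II-1 un I-1×I-2: qq
Q/II-2 ? ·: Qq|QQ
Q/III-1 aff II-1×II-2: Qq
Q/III-2 aff ·: Qq|QQ
Q/IV-1 aff III-2×III-1: Qq|QQ
⇒ Q over [I-1,I-2,II-1,II-2,III-1,III-2,IV-1]: 8 consistent
S/I-1 un ·: ss
S/I-2 aff ·: Ss|SS
S/II-1 aff I-1×I-2: Ss
S/II-2 aff ·: Ss
S/III-1 un II-1×II-2: ss
S/III-2 aff ·: Ss|SS
S/IV-1 aff III-2×III-1: Ss
⇒ S over [I-1,I-2,II-1,II-2,III-1,III-2,IV-1]: 4 consistent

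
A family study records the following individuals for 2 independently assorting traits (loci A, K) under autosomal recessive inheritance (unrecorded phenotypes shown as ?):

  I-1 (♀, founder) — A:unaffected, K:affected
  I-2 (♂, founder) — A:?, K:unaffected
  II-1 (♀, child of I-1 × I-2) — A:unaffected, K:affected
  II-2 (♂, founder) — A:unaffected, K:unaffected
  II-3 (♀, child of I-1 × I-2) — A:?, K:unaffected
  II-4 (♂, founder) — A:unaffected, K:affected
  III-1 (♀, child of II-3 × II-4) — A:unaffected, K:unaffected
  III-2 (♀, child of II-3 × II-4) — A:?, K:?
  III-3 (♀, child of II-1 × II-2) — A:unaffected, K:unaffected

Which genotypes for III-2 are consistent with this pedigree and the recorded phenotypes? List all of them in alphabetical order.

A/I-1 un ·: AA|Aa
A/I-2 ? ·: AA|Aa|aa
A/II-1 un I-1×I-2: AA|Aa
A/II-2 un ·: AA|Aa
A/II-3 ? I-1×I-2: AA|Aa|aa
A/II-4 un ·: AA|Aa
A/III-1 un II-3×II-4: AA|Aa
A/III-2 ? II-3×II-4: AA|Aa|aa
A/III-3 un II-1×II-2: AA|Aa
⇒ A over [I-1,I-2,II-1,II-2,II-3,II-4,III-1,III-2,III-3]: 443 consistent
K/I-1 aff ·: kk
K/I-2 un ·: Kk
K/II-1 aff I-1×I-2: kk
K/II-2 un ·: KK|Kk
K/II-3 un I-1×I-2: Kk
K/II-4 aff ·: kk
K/III-1 un II-3×II-4: Kk
K/III-2 ? II-3×II-4: Kk|kk
K/III-3 un II-1×II-2: Kk
⇒ K over [I-1,I-2,II-1,II-2,II-3,II-4,III-1,III-2,III-3]: 4 consistent

III-2 ∈ {AA Kk, AA kk, Aa Kk, Aa kk, aa Kk, aa kk}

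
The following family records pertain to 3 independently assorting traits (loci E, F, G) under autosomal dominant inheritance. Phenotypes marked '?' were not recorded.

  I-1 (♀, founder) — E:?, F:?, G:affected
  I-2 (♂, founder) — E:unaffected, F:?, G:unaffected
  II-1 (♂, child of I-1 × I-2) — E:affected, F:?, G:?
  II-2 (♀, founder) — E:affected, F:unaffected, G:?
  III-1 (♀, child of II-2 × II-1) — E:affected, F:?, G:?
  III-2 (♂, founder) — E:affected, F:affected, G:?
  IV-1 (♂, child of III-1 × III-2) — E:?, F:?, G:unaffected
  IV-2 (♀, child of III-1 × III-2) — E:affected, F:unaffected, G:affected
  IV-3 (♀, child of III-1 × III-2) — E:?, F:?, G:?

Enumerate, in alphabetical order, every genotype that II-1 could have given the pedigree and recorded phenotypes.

II-1 ∈ {Ee FF Gg, Ee FF gg, Ee Ff Gg, Ee Ff gg, Ee ff Gg, Ee ff gg}

E/I-1 ? ·: Ee|EE
E/I-2 un ·: ee
E/II-1 aff I-1×I-2: Ee
E/II-2 aff ·: Ee|EE
E/III-1 aff II-2×II-1: Ee|EE
E/III-2 aff ·: Ee|EE
E/IV-1 ? III-1×III-2: ee|Ee|EE
E/IV-2 aff III-1×III-2: Ee|EE
E/IV-3 ? III-1×III-2: ee|Ee|EE
⇒ E over [I-1,I-2,II-1,II-2,III-1,III-2,IV-1,IV-2,IV-3]: 140 consistent
F/I-1 ? ·: ff|Ff|FF
F/I-2 ? ·: ff|Ff|FF
F/II-1 ? I-1×I-2: ff|Ff|FF
F/II-2 un ·: ff
F/III-1 ? II-2×II-1: ff|Ff
F/III-2 aff ·: Ff
F/IV-1 ? III-1×III-2: ff|Ff|FF
F/IV-2 un III-1×III-2: ff
F/IV-3 ? III-1×III-2: ff|Ff|FF
⇒ F over [I-1,I-2,II-1,II-2,III-1,III-2,IV-1,IV-2,IV-3]: 143 consistent
G/I-1 aff ·: Gg|GG
G/I-2 un ·: gg
G/II-1 ? I-1×I-2: gg|Gg
G/II-2 ? ·: gg|Gg|GG
G/III-1 ? II-2×II-1: gg|Gg
G/III-2 ? ·: gg|Gg
G/IV-1 un III-1×III-2: gg
G/IV-2 aff III-1×III-2: Gg|GG
G/IV-3 ? III-1×III-2: gg|Gg|GG
⇒ G over [I-1,I-2,II-1,II-2,III-1,III-2,IV-1,IV-2,IV-3]: 76 consistent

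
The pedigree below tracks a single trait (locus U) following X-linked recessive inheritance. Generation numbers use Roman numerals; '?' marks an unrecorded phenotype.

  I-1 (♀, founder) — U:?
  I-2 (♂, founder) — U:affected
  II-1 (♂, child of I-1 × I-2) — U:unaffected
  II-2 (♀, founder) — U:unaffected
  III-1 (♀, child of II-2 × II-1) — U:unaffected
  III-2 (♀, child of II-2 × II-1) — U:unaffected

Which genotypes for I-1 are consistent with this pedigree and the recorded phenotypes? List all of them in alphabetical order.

U/I-1 ? ·: X^UX^U|X^UX^u
U/I-2 aff ·: X^uY
U/II-1 un I-1×I-2: X^UY
U/II-2 un ·: X^UX^U|X^UX^u
U/III-1 un II-2×II-1: X^UX^U|X^UX^u
U/III-2 un II-2×II-1: X^UX^U|X^UX^u
⇒ U over [I-1,I-2,II-1,II-2,III-1,III-2]: 10 consistent

I-1 ∈ {X^UX^U, X^UX^u}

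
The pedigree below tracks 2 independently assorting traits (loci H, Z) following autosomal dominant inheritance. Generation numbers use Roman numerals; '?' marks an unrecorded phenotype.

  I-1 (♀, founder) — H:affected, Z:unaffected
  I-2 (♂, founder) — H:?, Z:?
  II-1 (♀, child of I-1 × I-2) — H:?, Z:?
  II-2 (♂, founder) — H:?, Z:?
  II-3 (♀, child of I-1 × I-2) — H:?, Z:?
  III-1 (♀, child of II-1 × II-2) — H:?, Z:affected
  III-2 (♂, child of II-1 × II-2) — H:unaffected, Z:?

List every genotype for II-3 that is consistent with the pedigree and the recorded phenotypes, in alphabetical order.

II-3 ∈ {HH Zz, HH zz, Hh Zz, Hh zz, hh Zz, hh zz}

H/I-1 aff ·: Hh|HH
H/I-2 ? ·: hh|Hh|HH
H/II-1 ? I-1×I-2: hh|Hh
H/II-2 ? ·: hh|Hh
H/II-3 ? I-1×I-2: hh|Hh|HH
H/III-1 ? II-1×II-2: hh|Hh|HH
H/III-2 un II-1×II-2: hh
⇒ H over [I-1,I-2,II-1,II-2,II-3,III-1,III-2]: 65 consistent
Z/I-1 un ·: zz
Z/I-2 ? ·: zz|Zz|ZZ
Z/II-1 ? I-1×I-2: zz|Zz
Z/II-2 ? ·: zz|Zz|ZZ
Z/II-3 ? I-1×I-2: zz|Zz
Z/III-1 aff II-1×II-2: Zz|ZZ
Z/III-2 ? II-1×II-2: zz|Zz|ZZ
⇒ Z over [I-1,I-2,II-1,II-2,II-3,III-1,III-2]: 45 consistent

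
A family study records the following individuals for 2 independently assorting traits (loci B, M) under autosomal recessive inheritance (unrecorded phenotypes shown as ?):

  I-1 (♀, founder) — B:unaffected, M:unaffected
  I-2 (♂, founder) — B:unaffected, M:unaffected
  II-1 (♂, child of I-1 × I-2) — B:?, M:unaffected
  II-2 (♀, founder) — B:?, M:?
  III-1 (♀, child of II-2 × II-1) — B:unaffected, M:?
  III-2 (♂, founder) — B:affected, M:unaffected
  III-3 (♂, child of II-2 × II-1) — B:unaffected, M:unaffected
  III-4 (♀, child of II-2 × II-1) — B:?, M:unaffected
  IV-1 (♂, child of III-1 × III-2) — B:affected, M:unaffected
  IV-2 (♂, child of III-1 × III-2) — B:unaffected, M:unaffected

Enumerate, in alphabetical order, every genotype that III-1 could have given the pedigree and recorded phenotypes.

B/I-1 un ·: BB|Bb
B/I-2 un ·: BB|Bb
B/II-1 ? I-1×I-2: BB|Bb|bb
B/II-2 ? ·: BB|Bb|bb
B/III-1 un II-2×II-1: Bb
B/III-2 aff ·: bb
B/III-3 un II-2×II-1: BB|Bb
B/III-4 ? II-2×II-1: BB|Bb|bb
B/IV-1 aff III-1×III-2: bb
B/IV-2 un III-1×III-2: Bb
⇒ B over [I-1,I-2,II-1,II-2,III-1,III-2,III-3,III-4,IV-1,IV-2]: 59 consistent
M/I-1 un ·: MM|Mm
M/I-2 un ·: MM|Mm
M/II-1 un I-1×I-2: MM|Mm
M/II-2 ? ·: MM|Mm|mm
M/III-1 ? II-2×II-1: MM|Mm|mm
M/III-2 un ·: MM|Mm
M/III-3 un II-2×II-1: MM|Mm
M/III-4 un II-2×II-1: MM|Mm
M/IV-1 un III-1×III-2: MM|Mm
M/IV-2 un III-1×III-2: MM|Mm
⇒ M over [I-1,I-2,II-1,II-2,III-1,III-2,III-3,III-4,IV-1,IV-2]: 626 consistent

III-1 ∈ {Bb MM, Bb Mm, Bb mm}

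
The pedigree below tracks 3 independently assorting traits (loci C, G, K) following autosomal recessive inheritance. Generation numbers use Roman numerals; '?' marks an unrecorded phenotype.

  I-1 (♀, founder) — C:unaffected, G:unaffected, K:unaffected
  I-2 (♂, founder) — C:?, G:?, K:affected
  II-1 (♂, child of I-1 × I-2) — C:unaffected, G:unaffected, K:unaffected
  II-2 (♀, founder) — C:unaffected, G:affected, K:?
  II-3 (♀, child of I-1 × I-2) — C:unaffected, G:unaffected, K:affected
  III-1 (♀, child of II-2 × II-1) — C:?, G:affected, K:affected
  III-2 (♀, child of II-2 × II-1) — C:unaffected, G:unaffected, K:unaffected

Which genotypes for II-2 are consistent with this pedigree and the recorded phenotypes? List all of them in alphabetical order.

C/I-1 un ·: CC|Cc
C/I-2 ? ·: CC|Cc|cc
C/II-1 un I-1×I-2: CC|Cc
C/II-2 un ·: CC|Cc
C/II-3 un I-1×I-2: CC|Cc
C/III-1 ? II-2×II-1: CC|Cc|cc
C/III-2 un II-2×II-1: CC|Cc
⇒ C over [I-1,I-2,II-1,II-2,II-3,III-1,III-2]: 115 consistent
G/I-1 un ·: GG|Gg
G/I-2 ? ·: GG|Gg|gg
G/II-1 un I-1×I-2: Gg
G/II-2 aff ·: gg
G/II-3 un I-1×I-2: GG|Gg
G/III-1 aff II-2×II-1: gg
G/III-2 un II-2×II-1: Gg
⇒ G over [I-1,I-2,II-1,II-2,II-3,III-1,III-2]: 8 consistent
K/I-1 un ·: Kk
K/I-2 aff ·: kk
K/II-1 un I-1×I-2: Kk
K/II-2 ? ·: Kk|kk
K/II-3 aff I-1×I-2: kk
K/III-1 aff II-2×II-1: kk
K/III-2 un II-2×II-1: KK|Kk
⇒ K over [I-1,I-2,II-1,II-2,II-3,III-1,III-2]: 3 consistent

II-2 ∈ {CC gg Kk, CC gg kk, Cc gg Kk, Cc gg kk}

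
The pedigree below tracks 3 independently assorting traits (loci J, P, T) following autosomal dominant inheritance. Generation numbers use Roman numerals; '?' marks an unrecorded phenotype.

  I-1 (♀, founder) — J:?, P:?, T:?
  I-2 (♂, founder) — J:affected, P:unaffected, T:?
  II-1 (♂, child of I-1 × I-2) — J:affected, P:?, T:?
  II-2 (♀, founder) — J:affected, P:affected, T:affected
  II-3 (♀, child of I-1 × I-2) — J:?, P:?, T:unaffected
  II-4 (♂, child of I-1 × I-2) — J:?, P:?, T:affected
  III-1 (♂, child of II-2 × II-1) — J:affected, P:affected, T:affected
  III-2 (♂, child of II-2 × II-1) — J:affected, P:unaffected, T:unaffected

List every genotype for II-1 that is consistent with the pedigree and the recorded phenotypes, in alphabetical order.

J/I-1 ? ·: jj|Jj|JJ
J/I-2 aff ·: Jj|JJ
J/II-1 aff I-1×I-2: Jj|JJ
J/II-2 aff ·: Jj|JJ
J/II-3 ? I-1×I-2: jj|Jj|JJ
J/II-4 ? I-1×I-2: jj|Jj|JJ
J/III-1 aff II-2×II-1: Jj|JJ
J/III-2 aff II-2×II-1: Jj|JJ
⇒ J over [I-1,I-2,II-1,II-2,II-3,II-4,III-1,III-2]: 266 consistent
P/I-1 ? ·: pp|Pp|PP
P/I-2 un ·: pp
P/II-1 ? I-1×I-2: pp|Pp
P/II-2 aff ·: Pp
P/II-3 ? I-1×I-2: pp|Pp
P/II-4 ? I-1×I-2: pp|Pp
P/III-1 aff II-2×II-1: Pp|PP
P/III-2 un II-2×II-1: pp
⇒ P over [I-1,I-2,II-1,II-2,II-3,II-4,III-1,III-2]: 15 consistent
T/I-1 ? ·: tt|Tt
T/I-2 ? ·: tt|Tt
T/II-1 ? I-1×I-2: tt|Tt
T/II-2 aff ·: Tt
T/II-3 un I-1×I-2: tt
T/II-4 aff I-1×I-2: Tt|TT
T/III-1 aff II-2×II-1: Tt|TT
T/III-2 un II-2×II-1: tt
⇒ T over [I-1,I-2,II-1,II-2,II-3,II-4,III-1,III-2]: 12 consistent

II-1 ∈ {JJ Pp Tt, JJ Pp tt, JJ pp Tt, JJ pp tt, Jj Pp Tt, Jj Pp tt, Jj pp Tt, Jj pp tt}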